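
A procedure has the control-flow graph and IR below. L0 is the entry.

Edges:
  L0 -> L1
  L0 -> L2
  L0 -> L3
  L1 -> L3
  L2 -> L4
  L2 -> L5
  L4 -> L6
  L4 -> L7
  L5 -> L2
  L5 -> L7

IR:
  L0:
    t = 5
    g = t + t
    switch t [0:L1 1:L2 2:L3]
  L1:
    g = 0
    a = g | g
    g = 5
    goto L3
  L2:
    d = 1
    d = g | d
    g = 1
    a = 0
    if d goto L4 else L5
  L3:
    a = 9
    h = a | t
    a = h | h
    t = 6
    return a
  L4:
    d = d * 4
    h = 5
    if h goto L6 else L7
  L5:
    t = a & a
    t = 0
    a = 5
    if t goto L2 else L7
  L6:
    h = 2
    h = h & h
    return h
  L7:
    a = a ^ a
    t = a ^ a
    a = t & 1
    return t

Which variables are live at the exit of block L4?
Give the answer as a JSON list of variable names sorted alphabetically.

Per-block:
  L0: def={g,t} ue=∅
  L1: def={a,g} ue=∅
  L2: def={a,d,g} ue={g}
  L3: def={a,h,t} ue={t}
  L4: def={d,h} ue={d}
  L5: def={a,t} ue={a}
  L6: def={h} ue=∅
  L7: def={a,t} ue={a}

Live sets:
  L0: in=∅ out={g,t}
  L1: in={t} out={t}
  L2: in={g} out={a,d,g}
  L3: in={t} out=∅
  L4: in={a,d} out={a}
  L5: in={a,g} out={a,g}
  L6: in=∅ out=∅
  L7: in={a} out=∅

live-out(L4) = ["a"]

Answer: ["a"]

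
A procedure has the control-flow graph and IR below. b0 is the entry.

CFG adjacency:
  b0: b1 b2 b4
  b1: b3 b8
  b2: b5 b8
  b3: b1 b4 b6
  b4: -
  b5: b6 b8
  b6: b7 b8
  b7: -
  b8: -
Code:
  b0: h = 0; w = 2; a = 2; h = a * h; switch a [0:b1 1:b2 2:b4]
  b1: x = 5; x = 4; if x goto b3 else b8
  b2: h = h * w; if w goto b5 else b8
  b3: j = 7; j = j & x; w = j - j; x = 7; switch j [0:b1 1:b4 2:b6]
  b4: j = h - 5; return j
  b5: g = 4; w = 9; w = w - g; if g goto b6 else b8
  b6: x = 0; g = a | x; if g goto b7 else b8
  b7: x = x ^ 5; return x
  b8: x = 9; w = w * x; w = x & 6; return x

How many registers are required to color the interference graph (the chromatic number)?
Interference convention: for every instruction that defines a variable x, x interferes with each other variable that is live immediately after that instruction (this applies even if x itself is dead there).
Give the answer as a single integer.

def/use:
  b0 def {a,h,w} use ∅
  b1 def {x} use ∅
  b2 def {h} use {h,w}
  b3 def {j,w,x} use {x}
  b4 def {j} use {h}
  b5 def {g,w} use ∅
  b6 def {g,x} use {a}
  b7 def {x} use {x}
  b8 def {w,x} use {w}

Live sets:
  live b0: ∅→{a,h,w}
  live b1: {a,h,w}→{a,h,w,x}
  live b2: {a,h,w}→{a,w}
  live b3: {a,h,x}→{a,h,w}
  live b4: {h}→∅
  live b5: {a}→{a,w}
  live b6: {a,w}→{w,x}
  live b7: {x}→∅
  live b8: {w}→∅

Interference:
  a — {g,h,j,w,x}
  g — {a,w,x}
  h — {a,j,w,x}
  j — {a,h,w,x}
  w — {a,g,h,j,x}
  x — {a,g,h,j,w}

Colouring:
  {a,h,j,w,x} pairwise interfere (5-clique) ⇒ χ ≥ 5
  assign a→c0 g→c3 h→c3 j→c4 w→c1 x→c2 — no edge inside a register ⇒ χ ≤ 5
  χ = 5

Answer: 5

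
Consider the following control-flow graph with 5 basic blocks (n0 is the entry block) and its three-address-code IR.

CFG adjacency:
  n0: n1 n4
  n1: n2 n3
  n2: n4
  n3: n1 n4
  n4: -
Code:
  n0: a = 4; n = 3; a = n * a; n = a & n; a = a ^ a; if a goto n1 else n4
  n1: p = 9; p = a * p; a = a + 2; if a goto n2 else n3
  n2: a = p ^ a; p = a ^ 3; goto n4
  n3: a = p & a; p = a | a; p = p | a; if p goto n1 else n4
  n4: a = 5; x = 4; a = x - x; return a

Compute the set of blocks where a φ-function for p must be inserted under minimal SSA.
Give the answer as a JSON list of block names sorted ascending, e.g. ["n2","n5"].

idom tree: n1←n0 n2←n1 n3←n1 n4←n0
Dom∩ at merges:
  n1: preds {n0,n3}: {n0} ∩ {n0,n1,n3} = {n0}; idom=n0
  n4: preds {n0,n2,n3}: {n0} ∩ {n0,n1,n2} ∩ {n0,n1,n3} = {n0}; idom=n0

Frontier:
  join n1 pred n0: · stop@n0
  join n1 pred n3: n3→n1 stop@n0
  join n4 pred n0: · stop@n0
  join n4 pred n2: n2→n1 stop@n0
  join n4 pred n3: n3→n1 stop@n0
  DF(n0)=∅
  DF(n1)={n1,n4}
  DF(n2)={n4}
  DF(n3)={n1,n4}
  DF(n4)=∅

φ for p: defs {n1,n2,n3}
  DF⁺ = {n1,n4}

Answer: ["n1", "n4"]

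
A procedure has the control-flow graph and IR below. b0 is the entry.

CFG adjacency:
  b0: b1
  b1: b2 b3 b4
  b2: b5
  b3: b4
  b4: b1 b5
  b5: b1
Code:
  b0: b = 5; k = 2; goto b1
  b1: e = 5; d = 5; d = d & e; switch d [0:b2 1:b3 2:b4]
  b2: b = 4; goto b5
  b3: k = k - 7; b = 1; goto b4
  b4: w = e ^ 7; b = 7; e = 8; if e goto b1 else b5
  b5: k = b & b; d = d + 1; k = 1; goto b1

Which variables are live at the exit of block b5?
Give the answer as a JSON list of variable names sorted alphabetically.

def/use:
  b0: def={b,k} ue=∅
  b1: def={d,e} ue=∅
  b2: def={b} ue=∅
  b3: def={b,k} ue={k}
  b4: def={b,e,w} ue={e}
  b5: def={d,k} ue={b,d}

Live sets:
  b0: in=∅ out={k}
  b1: in={k} out={d,e,k}
  b2: in={d} out={b,d}
  b3: in={d,e,k} out={d,e,k}
  b4: in={d,e,k} out={b,d,k}
  b5: in={b,d} out={k}

live-out(b5) = ["k"]

Answer: ["k"]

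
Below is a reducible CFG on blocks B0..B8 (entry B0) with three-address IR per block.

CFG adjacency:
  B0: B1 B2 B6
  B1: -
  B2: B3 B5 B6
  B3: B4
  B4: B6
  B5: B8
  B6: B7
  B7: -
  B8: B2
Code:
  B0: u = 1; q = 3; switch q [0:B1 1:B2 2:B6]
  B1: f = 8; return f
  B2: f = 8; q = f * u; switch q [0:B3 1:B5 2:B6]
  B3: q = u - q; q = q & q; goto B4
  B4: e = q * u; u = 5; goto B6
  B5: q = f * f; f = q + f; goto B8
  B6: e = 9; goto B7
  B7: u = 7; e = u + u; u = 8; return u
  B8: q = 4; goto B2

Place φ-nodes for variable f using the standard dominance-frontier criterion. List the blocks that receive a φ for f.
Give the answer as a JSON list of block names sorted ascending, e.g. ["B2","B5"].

idom tree: B1←B0 B2←B0 B3←B2 B4←B3 B5←B2 B6←B0 B7←B6 B8←B5
Dom at joins:
  B2: preds {B0,B8}: {B0} ∩ {B0,B2,B5,B8} = {B0}; idom=B0
  B6: preds {B0,B2,B4}: {B0} ∩ {B0,B2} ∩ {B0,B2,B3,B4} = {B0}; idom=B0

Frontier:
  join B2 pred B0: · stop@B0
  join B2 pred B8: B8→B5→B2 stop@B0
  join B6 pred B0: · stop@B0
  join B6 pred B2: B2 stop@B0
  join B6 pred B4: B4→B3→B2 stop@B0
  B0 → ∅
  B1 → ∅
  B2 → {B2,B6}
  B3 → {B6}
  B4 → {B6}
  B5 → {B2}
  B6 → ∅
  B7 → ∅
  B8 → {B2}

φ for f: defs {B1,B2,B5}
  DF⁺ = {B2,B6}

Answer: ["B2", "B6"]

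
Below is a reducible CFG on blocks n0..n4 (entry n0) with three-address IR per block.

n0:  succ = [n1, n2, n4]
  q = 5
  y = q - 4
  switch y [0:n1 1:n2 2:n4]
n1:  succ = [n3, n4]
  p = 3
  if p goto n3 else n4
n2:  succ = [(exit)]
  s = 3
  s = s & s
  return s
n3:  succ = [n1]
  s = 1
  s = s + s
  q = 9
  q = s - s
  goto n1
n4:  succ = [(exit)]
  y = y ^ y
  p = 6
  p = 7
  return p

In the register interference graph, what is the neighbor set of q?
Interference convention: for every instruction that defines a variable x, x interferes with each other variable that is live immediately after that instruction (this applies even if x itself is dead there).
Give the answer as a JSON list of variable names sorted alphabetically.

Block summaries:
  n0: def={q,y} ue=∅
  n1: def={p} ue=∅
  n2: def={s} ue=∅
  n3: def={q,s} ue=∅
  n4: def={p,y} ue={y}

Liveness:
  n0: in=∅ out={y}
  n1: in={y} out={y}
  n2: in=∅ out=∅
  n3: in={y} out={y}
  n4: in={y} out=∅

Interfere edges:
  p — {y}
  q — {s,y}
  s — {q,y}
  y — {p,q,s}

N(q) = ["s", "y"]

Answer: ["s", "y"]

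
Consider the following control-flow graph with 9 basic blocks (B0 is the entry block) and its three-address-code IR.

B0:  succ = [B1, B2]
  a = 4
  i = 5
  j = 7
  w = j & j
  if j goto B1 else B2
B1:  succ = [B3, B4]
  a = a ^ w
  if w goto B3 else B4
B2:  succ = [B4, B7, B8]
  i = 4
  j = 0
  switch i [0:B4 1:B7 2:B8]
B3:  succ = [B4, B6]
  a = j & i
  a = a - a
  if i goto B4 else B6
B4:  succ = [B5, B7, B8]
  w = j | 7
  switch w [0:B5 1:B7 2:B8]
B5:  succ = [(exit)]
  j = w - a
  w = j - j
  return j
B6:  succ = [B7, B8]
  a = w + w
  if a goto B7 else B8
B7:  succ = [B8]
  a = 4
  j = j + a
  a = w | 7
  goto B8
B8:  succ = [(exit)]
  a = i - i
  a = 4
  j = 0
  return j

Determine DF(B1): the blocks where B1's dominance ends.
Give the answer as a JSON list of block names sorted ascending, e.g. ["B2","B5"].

idom tree: B1←B0 B2←B0 B3←B1 B4←B0 B5←B4 B6←B3 B7←B0 B8←B0
Dom at joins:
  B4: preds {B1,B2,B3}: {B0,B1} ∩ {B0,B2} ∩ {B0,B1,B3} = {B0}; idom=B0
  B7: preds {B2,B4,B6}: {B0,B2} ∩ {B0,B4} ∩ {B0,B1,B3,B6} = {B0}; idom=B0
  B8: preds {B2,B4,B6,B7}: {B0,B2} ∩ {B0,B4} ∩ {B0,B1,B3,B6} ∩ {B0,B7} = {B0}; idom=B0

DF derivation:
  join B4 pred B1: B1 stop@B0
  join B4 pred B2: B2 stop@B0
  join B4 pred B3: B3→B1 stop@B0
  join B7 pred B2: B2 stop@B0
  join B7 pred B4: B4 stop@B0
  join B7 pred B6: B6→B3→B1 stop@B0
  join B8 pred B2: B2 stop@B0
  join B8 pred B4: B4 stop@B0
  join B8 pred B6: B6→B3→B1 stop@B0
  join B8 pred B7: B7 stop@B0
  DF(B0)=∅
  DF(B1)={B4,B7,B8}
  DF(B2)={B4,B7,B8}
  DF(B3)={B4,B7,B8}
  DF(B4)={B7,B8}
  DF(B5)=∅
  DF(B6)={B7,B8}
  DF(B7)={B8}
  DF(B8)=∅

DF(B1) = ["B4", "B7", "B8"]

Answer: ["B4", "B7", "B8"]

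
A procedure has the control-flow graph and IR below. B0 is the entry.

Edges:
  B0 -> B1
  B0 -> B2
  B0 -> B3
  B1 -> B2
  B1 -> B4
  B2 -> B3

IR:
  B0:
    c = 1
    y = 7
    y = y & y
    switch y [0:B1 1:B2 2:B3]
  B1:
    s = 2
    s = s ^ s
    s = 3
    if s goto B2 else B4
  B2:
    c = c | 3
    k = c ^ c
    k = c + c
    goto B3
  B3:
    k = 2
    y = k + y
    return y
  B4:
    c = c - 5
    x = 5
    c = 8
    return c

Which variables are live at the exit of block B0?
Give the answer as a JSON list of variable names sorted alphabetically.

Answer: ["c", "y"]

Derivation:
def/use:
  B0: def={c,y} ue=∅
  B1: def={s} ue=∅
  B2: def={c,k} ue={c}
  B3: def={k,y} ue={y}
  B4: def={c,x} ue={c}

Liveness:
  B0: in=∅ out={c,y}
  B1: in={c,y} out={c,y}
  B2: in={c,y} out={y}
  B3: in={y} out=∅
  B4: in={c} out=∅

live-out(B0) = ["c", "y"]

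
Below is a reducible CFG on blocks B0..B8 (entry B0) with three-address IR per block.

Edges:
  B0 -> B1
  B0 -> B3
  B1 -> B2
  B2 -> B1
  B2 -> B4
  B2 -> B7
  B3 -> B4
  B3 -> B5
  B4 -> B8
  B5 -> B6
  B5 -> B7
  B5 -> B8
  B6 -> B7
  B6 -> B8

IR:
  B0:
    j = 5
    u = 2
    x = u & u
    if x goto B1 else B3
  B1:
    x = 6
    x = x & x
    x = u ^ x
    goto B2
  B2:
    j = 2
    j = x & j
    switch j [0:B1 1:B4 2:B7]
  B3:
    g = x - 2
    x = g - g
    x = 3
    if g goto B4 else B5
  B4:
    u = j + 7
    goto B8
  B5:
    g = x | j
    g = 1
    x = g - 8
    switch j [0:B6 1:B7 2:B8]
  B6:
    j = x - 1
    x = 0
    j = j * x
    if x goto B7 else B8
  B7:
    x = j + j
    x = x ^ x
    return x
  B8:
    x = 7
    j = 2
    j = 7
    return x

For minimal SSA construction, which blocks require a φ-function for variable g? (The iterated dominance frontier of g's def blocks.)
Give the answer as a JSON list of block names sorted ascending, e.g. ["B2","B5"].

Answer: ["B4", "B7", "B8"]

Analysis:
idom tree: B1←B0 B2←B1 B3←B0 B4←B0 B5←B3 B6←B5 B7←B0 B8←B0
Join-block Dom:
  B1: preds {B0,B2}: {B0} ∩ {B0,B1,B2} = {B0}; idom=B0
  B4: preds {B2,B3}: {B0,B1,B2} ∩ {B0,B3} = {B0}; idom=B0
  B7: preds {B2,B5,B6}: {B0,B1,B2} ∩ {B0,B3,B5} ∩ {B0,B3,B5,B6} = {B0}; idom=B0
  B8: preds {B4,B5,B6}: {B0,B4} ∩ {B0,B3,B5} ∩ {B0,B3,B5,B6} = {B0}; idom=B0

DF derivation:
  B1←B0: walk · to B0
  B1←B2: walk B2→B1 to B0
  B4←B2: walk B2→B1 to B0
  B4←B3: walk B3 to B0
  B7←B2: walk B2→B1 to B0
  B7←B5: walk B5→B3 to B0
  B7←B6: walk B6→B5→B3 to B0
  B8←B4: walk B4 to B0
  B8←B5: walk B5→B3 to B0
  B8←B6: walk B6→B5→B3 to B0
  B0 → ∅
  B1 → {B1,B4,B7}
  B2 → {B1,B4,B7}
  B3 → {B4,B7,B8}
  B4 → {B8}
  B5 → {B7,B8}
  B6 → {B7,B8}
  B7 → ∅
  B8 → ∅

φ for g: defs {B3,B5}
  DF⁺ = {B4,B7,B8}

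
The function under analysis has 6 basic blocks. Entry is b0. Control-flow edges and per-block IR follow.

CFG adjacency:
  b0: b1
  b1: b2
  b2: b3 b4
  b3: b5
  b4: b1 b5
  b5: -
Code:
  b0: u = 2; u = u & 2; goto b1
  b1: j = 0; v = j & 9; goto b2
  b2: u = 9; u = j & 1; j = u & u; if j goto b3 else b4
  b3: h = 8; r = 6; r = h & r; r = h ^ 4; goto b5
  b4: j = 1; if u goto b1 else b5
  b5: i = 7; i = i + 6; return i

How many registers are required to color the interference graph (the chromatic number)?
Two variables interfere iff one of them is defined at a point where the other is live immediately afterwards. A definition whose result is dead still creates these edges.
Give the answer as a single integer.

Answer: 2

Working:
Per-block:
  b0: def={u} ue=∅
  b1: def={j,v} ue=∅
  b2: def={j,u} ue={j}
  b3: def={h,r} ue=∅
  b4: def={j} ue={u}
  b5: def={i} ue=∅

Live sets:
  live b0: ∅→∅
  live b1: ∅→{j}
  live b2: {j}→{u}
  live b3: ∅→∅
  live b4: {u}→∅
  live b5: ∅→∅

Conflict graph:
  h↔{r}
  i↔∅
  j↔{u,v}
  r↔{h}
  u↔{j}
  v↔{j}

Colouring:
  lower bound: {h,r} mutually conflict ⇒ χ ≥ 2
  2-colouring: R0={h,i,j}  R1={r,u,v}
  χ = 2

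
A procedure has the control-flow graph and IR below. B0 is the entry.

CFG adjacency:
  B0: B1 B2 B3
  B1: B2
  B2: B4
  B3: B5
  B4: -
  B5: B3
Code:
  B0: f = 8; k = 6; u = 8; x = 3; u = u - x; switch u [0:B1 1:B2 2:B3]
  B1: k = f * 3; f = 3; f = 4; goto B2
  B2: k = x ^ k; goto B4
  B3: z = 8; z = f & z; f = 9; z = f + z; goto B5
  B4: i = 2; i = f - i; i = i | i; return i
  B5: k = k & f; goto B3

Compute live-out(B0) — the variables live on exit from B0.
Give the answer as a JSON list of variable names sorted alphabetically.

Answer: ["f", "k", "x"]

Working:
Block summaries:
  B0: {f,k,u,x} / ∅
  B1: {f,k} / {f}
  B2: {k} / {k,x}
  B3: {f,z} / {f}
  B4: {i} / {f}
  B5: {k} / {f,k}

Backward fixpoint:
  B0: in=∅ out={f,k,x}
  B1: in={f,x} out={f,k,x}
  B2: in={f,k,x} out={f}
  B3: in={f,k} out={f,k}
  B4: in={f} out=∅
  B5: in={f,k} out={f,k}

live-out(B0) = ["f", "k", "x"]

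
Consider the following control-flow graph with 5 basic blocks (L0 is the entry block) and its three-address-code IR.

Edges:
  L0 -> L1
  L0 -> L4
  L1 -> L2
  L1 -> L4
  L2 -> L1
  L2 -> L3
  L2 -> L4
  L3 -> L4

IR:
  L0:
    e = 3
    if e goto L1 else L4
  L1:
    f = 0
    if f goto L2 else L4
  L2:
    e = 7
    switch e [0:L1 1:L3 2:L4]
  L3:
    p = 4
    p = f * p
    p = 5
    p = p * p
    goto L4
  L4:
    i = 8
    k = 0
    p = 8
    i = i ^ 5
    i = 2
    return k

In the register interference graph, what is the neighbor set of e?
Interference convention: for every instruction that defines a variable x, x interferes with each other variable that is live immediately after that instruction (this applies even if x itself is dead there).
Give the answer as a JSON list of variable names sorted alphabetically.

Block summaries:
  L0: {e} / ∅
  L1: {f} / ∅
  L2: {e} / ∅
  L3: {p} / {f}
  L4: {i,k,p} / ∅

Live sets:
  L0: in=∅ out=∅
  L1: in=∅ out={f}
  L2: in={f} out={f}
  L3: in={f} out=∅
  L4: in=∅ out=∅

Conflict graph:
  e: {f}
  f: {e,p}
  i: {k,p}
  k: {i,p}
  p: {f,i,k}

N(e) = ["f"]

Answer: ["f"]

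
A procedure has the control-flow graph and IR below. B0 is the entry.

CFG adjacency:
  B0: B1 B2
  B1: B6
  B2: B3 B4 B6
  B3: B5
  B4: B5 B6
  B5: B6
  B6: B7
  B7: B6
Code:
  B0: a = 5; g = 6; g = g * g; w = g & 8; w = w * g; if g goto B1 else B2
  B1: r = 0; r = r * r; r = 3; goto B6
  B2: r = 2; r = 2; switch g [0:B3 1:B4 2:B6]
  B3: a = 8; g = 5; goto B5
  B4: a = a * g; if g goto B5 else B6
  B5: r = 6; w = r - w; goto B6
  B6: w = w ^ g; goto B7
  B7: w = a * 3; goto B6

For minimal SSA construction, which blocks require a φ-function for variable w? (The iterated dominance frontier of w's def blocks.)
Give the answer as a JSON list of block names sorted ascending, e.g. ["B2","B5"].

idom tree: B1←B0 B2←B0 B3←B2 B4←B2 B5←B2 B6←B0 B7←B6
Join-block Dom:
  B5: preds {B3,B4}: {B0,B2,B3} ∩ {B0,B2,B4} = {B0,B2}; idom=B2
  B6: preds {B1,B2,B4,B5,B7}: {B0,B1} ∩ {B0,B2} ∩ {B0,B2,B4} ∩ {B0,B2,B5} ∩ {B0,B6,B7} = {B0}; idom=B0

Frontier:
  B5←B3: walk B3 to B2
  B5←B4: walk B4 to B2
  B6←B1: walk B1 to B0
  B6←B2: walk B2 to B0
  B6←B4: walk B4→B2 to B0
  B6←B5: walk B5→B2 to B0
  B6←B7: walk B7→B6 to B0
  B0: DF=∅
  B1: DF={B6}
  B2: DF={B6}
  B3: DF={B5}
  B4: DF={B5,B6}
  B5: DF={B6}
  B6: DF={B6}
  B7: DF={B6}

φ for w: defs {B0,B5,B6,B7}
  DF⁺ = {B6}

Answer: ["B6"]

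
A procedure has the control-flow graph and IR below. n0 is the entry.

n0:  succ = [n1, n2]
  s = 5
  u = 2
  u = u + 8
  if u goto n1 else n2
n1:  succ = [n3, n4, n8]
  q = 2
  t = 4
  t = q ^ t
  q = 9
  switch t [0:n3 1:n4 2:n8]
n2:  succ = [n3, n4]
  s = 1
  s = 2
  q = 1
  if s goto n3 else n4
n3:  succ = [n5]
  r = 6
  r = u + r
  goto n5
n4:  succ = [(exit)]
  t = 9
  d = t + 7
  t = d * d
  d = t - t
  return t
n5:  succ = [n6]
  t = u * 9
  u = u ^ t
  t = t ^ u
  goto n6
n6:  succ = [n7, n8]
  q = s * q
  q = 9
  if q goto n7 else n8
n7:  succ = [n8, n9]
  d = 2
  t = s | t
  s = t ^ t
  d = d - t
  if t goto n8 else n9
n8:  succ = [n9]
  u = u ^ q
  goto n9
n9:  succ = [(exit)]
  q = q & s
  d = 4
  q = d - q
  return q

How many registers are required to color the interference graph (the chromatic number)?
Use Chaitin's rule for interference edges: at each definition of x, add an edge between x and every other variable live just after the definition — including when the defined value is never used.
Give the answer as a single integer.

Per-block:
  n0: {s,u} / ∅
  n1: {q,t} / ∅
  n2: {q,s} / ∅
  n3: {r} / {u}
  n4: {d,t} / ∅
  n5: {t,u} / {u}
  n6: {q} / {q,s}
  n7: {d,s,t} / {s,t}
  n8: {u} / {q,u}
  n9: {d,q} / {q,s}

Live sets:
  n0: in=∅ out={s,u}
  n1: in={s,u} out={q,s,u}
  n2: in={u} out={q,s,u}
  n3: in={q,s,u} out={q,s,u}
  n4: in=∅ out=∅
  n5: in={q,s,u} out={q,s,t,u}
  n6: in={q,s,t,u} out={q,s,t,u}
  n7: in={q,s,t,u} out={q,s,u}
  n8: in={q,s,u} out={q,s}
  n9: in={q,s} out=∅

Interfere edges:
  d↔{q,s,t,u}
  q↔{d,r,s,t,u}
  r↔{q,s,u}
  s↔{d,q,r,t,u}
  t↔{d,q,s,u}
  u↔{d,q,r,s,t}

Colouring:
  clique {d,q,s,t,u} ⇒ need ≥ 5
  5-colouring: c0={q}  c1={s}  c2={u}  c3={d,r}  c4={t}
  χ = 5

Answer: 5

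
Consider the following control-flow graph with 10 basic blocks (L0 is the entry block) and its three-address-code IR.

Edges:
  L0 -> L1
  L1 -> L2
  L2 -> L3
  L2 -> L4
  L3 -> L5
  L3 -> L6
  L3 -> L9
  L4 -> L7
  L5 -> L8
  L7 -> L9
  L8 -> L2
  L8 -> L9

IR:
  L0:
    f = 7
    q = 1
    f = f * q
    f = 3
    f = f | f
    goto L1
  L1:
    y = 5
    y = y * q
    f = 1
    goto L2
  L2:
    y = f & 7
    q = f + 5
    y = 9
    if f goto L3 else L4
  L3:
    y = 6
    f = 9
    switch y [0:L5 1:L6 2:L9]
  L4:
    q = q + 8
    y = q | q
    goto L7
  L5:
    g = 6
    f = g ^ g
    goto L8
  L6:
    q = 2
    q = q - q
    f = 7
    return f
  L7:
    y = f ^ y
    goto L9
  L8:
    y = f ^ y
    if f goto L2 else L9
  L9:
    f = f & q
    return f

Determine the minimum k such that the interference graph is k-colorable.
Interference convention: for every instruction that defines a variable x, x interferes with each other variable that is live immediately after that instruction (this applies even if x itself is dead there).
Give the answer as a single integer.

Answer: 3

Analysis:
def/use:
  L0: def={f,q} ue=∅
  L1: def={f,y} ue={q}
  L2: def={q,y} ue={f}
  L3: def={f,y} ue=∅
  L4: def={q,y} ue={q}
  L5: def={f,g} ue=∅
  L6: def={f,q} ue=∅
  L7: def={y} ue={f,y}
  L8: def={y} ue={f,y}
  L9: def={f} ue={f,q}

Live sets:
  L0 li=∅ lo={q}
  L1 li={q} lo={f}
  L2 li={f} lo={f,q}
  L3 li={q} lo={f,q,y}
  L4 li={f,q} lo={f,q,y}
  L5 li={q,y} lo={f,q,y}
  L6 li=∅ lo=∅
  L7 li={f,q,y} lo={f,q}
  L8 li={f,q,y} lo={f,q}
  L9 li={f,q} lo=∅

Conflict graph:
  f↔{q,y}
  g↔{q,y}
  q↔{f,g,y}
  y↔{f,g,q}

Colouring:
  lower bound: {f,q,y} mutually conflict ⇒ χ ≥ 3
  assign f→c2 g→c2 q→c0 y→c1 — no edge inside a register ⇒ χ ≤ 3
  χ = 3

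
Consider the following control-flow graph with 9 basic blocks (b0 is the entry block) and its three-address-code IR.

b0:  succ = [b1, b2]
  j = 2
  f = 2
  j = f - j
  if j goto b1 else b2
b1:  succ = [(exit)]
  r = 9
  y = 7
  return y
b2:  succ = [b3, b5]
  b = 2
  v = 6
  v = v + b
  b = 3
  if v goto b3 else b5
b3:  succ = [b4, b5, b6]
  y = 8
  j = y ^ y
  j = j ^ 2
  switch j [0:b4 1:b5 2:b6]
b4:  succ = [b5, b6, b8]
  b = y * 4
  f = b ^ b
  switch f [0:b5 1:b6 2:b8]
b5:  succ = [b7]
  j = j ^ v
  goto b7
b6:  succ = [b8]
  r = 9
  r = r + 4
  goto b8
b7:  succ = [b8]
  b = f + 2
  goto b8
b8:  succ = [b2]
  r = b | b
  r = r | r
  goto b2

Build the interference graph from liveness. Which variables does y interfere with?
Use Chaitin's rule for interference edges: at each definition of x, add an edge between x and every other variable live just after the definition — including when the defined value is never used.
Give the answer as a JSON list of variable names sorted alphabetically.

Answer: ["b", "f", "j", "v"]

Derivation:
Block summaries:
  b0 def {f,j} use ∅
  b1 def {r,y} use ∅
  b2 def {b,v} use ∅
  b3 def {j,y} use ∅
  b4 def {b,f} use {y}
  b5 def {j} use {j,v}
  b6 def {r} use ∅
  b7 def {b} use {f}
  b8 def {r} use {b}

Live sets:
  live b0: ∅→{f,j}
  live b1: ∅→∅
  live b2: {f,j}→{b,f,j,v}
  live b3: {b,f,v}→{b,f,j,v,y}
  live b4: {j,v,y}→{b,f,j,v}
  live b5: {f,j,v}→{f,j}
  live b6: {b,f,j}→{b,f,j}
  live b7: {f,j}→{b,f,j}
  live b8: {b,f,j}→{f,j}

Interference:
  b↔{f,j,r,v,y}
  f↔{b,j,r,v,y}
  j↔{b,f,r,v,y}
  r↔{b,f,j}
  v↔{b,f,j,y}
  y↔{b,f,j,v}

N(y) = ["b", "f", "j", "v"]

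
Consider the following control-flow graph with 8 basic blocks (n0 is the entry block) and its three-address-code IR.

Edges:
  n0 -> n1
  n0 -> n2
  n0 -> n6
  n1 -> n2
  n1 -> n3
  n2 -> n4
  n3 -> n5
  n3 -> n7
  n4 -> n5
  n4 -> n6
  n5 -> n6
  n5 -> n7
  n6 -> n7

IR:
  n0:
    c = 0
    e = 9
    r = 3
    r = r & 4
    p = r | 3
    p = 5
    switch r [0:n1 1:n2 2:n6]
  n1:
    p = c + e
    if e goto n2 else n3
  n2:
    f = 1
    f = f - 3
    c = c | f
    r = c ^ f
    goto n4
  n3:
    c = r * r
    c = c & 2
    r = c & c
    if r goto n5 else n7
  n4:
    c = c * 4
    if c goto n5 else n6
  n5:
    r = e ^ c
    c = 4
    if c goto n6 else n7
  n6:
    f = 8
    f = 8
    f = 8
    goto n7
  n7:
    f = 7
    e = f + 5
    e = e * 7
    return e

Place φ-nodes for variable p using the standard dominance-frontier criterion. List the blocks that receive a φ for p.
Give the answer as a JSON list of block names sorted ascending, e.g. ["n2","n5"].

Answer: ["n2", "n5", "n6", "n7"]

Derivation:
idom tree: n1←n0 n2←n0 n3←n1 n4←n2 n5←n0 n6←n0 n7←n0
Dom at joins:
  n2: preds {n0,n1}: {n0} ∩ {n0,n1} = {n0}; idom=n0
  n5: preds {n3,n4}: {n0,n1,n3} ∩ {n0,n2,n4} = {n0}; idom=n0
  n6: preds {n0,n4,n5}: {n0} ∩ {n0,n2,n4} ∩ {n0,n5} = {n0}; idom=n0
  n7: preds {n3,n5,n6}: {n0,n1,n3} ∩ {n0,n5} ∩ {n0,n6} = {n0}; idom=n0

DF derivation:
  join n2 pred n0: · stop@n0
  join n2 pred n1: n1 stop@n0
  join n5 pred n3: n3→n1 stop@n0
  join n5 pred n4: n4→n2 stop@n0
  join n6 pred n0: · stop@n0
  join n6 pred n4: n4→n2 stop@n0
  join n6 pred n5: n5 stop@n0
  join n7 pred n3: n3→n1 stop@n0
  join n7 pred n5: n5 stop@n0
  join n7 pred n6: n6 stop@n0
  DF(n0)=∅
  DF(n1)={n2,n5,n7}
  DF(n2)={n5,n6}
  DF(n3)={n5,n7}
  DF(n4)={n5,n6}
  DF(n5)={n6,n7}
  DF(n6)={n7}
  DF(n7)=∅

φ for p: defs {n0,n1}
  DF⁺ = {n2,n5,n6,n7}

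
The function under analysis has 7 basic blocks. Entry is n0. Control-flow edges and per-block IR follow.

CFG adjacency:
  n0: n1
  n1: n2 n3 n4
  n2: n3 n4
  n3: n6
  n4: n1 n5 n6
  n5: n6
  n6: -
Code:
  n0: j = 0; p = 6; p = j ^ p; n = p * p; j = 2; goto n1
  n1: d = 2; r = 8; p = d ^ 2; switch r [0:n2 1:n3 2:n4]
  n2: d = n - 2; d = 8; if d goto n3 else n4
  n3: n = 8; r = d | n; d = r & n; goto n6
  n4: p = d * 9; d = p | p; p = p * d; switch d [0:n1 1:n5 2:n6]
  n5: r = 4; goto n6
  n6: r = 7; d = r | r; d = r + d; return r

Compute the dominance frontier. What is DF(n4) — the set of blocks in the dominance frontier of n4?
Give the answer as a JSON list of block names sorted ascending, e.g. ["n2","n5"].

Answer: ["n1", "n6"]

Derivation:
idom tree: n1←n0 n2←n1 n3←n1 n4←n1 n5←n4 n6←n1
Join-block Dom:
  n1: preds {n0,n4}: {n0} ∩ {n0,n1,n4} = {n0}; idom=n0
  n3: preds {n1,n2}: {n0,n1} ∩ {n0,n1,n2} = {n0,n1}; idom=n1
  n4: preds {n1,n2}: {n0,n1} ∩ {n0,n1,n2} = {n0,n1}; idom=n1
  n6: preds {n3,n4,n5}: {n0,n1,n3} ∩ {n0,n1,n4} ∩ {n0,n1,n4,n5} = {n0,n1}; idom=n1

Frontier:
  n1←n0: walk · to n0
  n1←n4: walk n4→n1 to n0
  n3←n1: walk · to n1
  n3←n2: walk n2 to n1
  n4←n1: walk · to n1
  n4←n2: walk n2 to n1
  n6←n3: walk n3 to n1
  n6←n4: walk n4 to n1
  n6←n5: walk n5→n4 to n1
  DF(n0)=∅
  DF(n1)={n1}
  DF(n2)={n3,n4}
  DF(n3)={n6}
  DF(n4)={n1,n6}
  DF(n5)={n6}
  DF(n6)=∅

DF(n4) = ["n1", "n6"]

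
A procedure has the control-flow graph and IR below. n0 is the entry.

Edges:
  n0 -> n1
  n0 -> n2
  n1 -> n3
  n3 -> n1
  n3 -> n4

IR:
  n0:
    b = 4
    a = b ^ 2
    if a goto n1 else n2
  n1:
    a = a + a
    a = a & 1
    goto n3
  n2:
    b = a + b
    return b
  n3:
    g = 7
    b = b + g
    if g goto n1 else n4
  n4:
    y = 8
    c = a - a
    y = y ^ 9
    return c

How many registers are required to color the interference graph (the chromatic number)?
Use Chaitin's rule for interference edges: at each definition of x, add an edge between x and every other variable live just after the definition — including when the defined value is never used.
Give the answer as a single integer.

Per-block:
  n0: def={a,b} ue=∅
  n1: def={a} ue={a}
  n2: def={b} ue={a,b}
  n3: def={b,g} ue={b}
  n4: def={c,y} ue={a}

Backward fixpoint:
  live n0: ∅→{a,b}
  live n1: {a,b}→{a,b}
  live n2: {a,b}→∅
  live n3: {a,b}→{a,b}
  live n4: {a}→∅

Conflict graph:
  a: {b,g,y}
  b: {a,g}
  c: {y}
  g: {a,b}
  y: {a,c}

Chromatic number:
  lower bound: {a,b,g} mutually conflict ⇒ χ ≥ 3
  3-colouring: c0={a,c}  c1={b,y}  c2={g}
  χ = 3

Answer: 3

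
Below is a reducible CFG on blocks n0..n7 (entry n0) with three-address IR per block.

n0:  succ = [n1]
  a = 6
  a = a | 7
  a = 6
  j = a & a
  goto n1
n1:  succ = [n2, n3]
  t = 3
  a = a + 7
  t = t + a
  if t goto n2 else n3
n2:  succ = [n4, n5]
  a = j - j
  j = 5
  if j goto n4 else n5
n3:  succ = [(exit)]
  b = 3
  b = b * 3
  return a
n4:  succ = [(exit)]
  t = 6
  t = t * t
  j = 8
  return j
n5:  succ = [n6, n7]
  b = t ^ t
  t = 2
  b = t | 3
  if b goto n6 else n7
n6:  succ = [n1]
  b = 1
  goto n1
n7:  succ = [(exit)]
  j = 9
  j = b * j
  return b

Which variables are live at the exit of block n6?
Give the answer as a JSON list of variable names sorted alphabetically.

Answer: ["a", "j"]

Working:
Block summaries:
  n0: def={a,j} ue=∅
  n1: def={a,t} ue={a}
  n2: def={a,j} ue={j}
  n3: def={b} ue={a}
  n4: def={j,t} ue=∅
  n5: def={b,t} ue={t}
  n6: def={b} ue=∅
  n7: def={j} ue={b}

Backward fixpoint:
  live n0: ∅→{a,j}
  live n1: {a,j}→{a,j,t}
  live n2: {j,t}→{a,j,t}
  live n3: {a}→∅
  live n4: ∅→∅
  live n5: {a,j,t}→{a,b,j}
  live n6: {a,j}→{a,j}
  live n7: {b}→∅

live-out(n6) = ["a", "j"]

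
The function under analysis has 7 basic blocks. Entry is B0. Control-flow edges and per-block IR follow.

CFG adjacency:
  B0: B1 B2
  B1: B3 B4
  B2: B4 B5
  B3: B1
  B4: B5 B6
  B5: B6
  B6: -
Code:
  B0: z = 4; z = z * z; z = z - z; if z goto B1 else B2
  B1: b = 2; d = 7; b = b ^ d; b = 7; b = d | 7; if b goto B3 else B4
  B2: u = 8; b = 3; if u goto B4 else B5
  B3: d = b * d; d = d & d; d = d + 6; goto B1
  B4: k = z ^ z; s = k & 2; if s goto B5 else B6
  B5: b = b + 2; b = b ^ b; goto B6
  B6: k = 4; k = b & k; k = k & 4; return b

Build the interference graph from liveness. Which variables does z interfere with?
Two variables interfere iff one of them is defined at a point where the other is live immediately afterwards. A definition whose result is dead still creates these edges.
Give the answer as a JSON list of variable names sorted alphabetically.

def/use:
  B0: def={z} ue=∅
  B1: def={b,d} ue=∅
  B2: def={b,u} ue=∅
  B3: def={d} ue={b,d}
  B4: def={k,s} ue={z}
  B5: def={b} ue={b}
  B6: def={k} ue={b}

Liveness:
  B0: in=∅ out={z}
  B1: in={z} out={b,d,z}
  B2: in={z} out={b,z}
  B3: in={b,d,z} out={z}
  B4: in={b,z} out={b}
  B5: in={b} out={b}
  B6: in={b} out=∅

Interference:
  b↔{d,k,s,u,z}
  d↔{b,z}
  k↔{b}
  s↔{b}
  u↔{b,z}
  z↔{b,d,u}

N(z) = ["b", "d", "u"]

Answer: ["b", "d", "u"]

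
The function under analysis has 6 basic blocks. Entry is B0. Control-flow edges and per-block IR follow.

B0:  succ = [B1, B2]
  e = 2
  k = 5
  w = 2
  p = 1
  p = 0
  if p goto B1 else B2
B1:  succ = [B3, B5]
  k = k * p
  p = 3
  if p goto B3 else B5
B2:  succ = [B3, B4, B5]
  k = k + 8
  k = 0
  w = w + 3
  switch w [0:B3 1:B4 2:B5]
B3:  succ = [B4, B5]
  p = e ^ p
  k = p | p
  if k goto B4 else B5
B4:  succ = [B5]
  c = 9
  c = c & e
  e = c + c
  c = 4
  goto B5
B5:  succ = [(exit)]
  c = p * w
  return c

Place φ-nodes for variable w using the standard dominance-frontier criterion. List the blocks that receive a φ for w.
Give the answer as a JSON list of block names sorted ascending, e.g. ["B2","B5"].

idom tree: B1←B0 B2←B0 B3←B0 B4←B0 B5←B0
Dom at joins:
  B3: preds {B1,B2}: {B0,B1} ∩ {B0,B2} = {B0}; idom=B0
  B4: preds {B2,B3}: {B0,B2} ∩ {B0,B3} = {B0}; idom=B0
  B5: preds {B1,B2,B3,B4}: {B0,B1} ∩ {B0,B2} ∩ {B0,B3} ∩ {B0,B4} = {B0}; idom=B0

Frontier:
  B3←B1: walk B1 to B0
  B3←B2: walk B2 to B0
  B4←B2: walk B2 to B0
  B4←B3: walk B3 to B0
  B5←B1: walk B1 to B0
  B5←B2: walk B2 to B0
  B5←B3: walk B3 to B0
  B5←B4: walk B4 to B0
  B0 → ∅
  B1 → {B3,B5}
  B2 → {B3,B4,B5}
  B3 → {B4,B5}
  B4 → {B5}
  B5 → ∅

φ for w: defs {B0,B2}
  DF⁺ = {B3,B4,B5}

Answer: ["B3", "B4", "B5"]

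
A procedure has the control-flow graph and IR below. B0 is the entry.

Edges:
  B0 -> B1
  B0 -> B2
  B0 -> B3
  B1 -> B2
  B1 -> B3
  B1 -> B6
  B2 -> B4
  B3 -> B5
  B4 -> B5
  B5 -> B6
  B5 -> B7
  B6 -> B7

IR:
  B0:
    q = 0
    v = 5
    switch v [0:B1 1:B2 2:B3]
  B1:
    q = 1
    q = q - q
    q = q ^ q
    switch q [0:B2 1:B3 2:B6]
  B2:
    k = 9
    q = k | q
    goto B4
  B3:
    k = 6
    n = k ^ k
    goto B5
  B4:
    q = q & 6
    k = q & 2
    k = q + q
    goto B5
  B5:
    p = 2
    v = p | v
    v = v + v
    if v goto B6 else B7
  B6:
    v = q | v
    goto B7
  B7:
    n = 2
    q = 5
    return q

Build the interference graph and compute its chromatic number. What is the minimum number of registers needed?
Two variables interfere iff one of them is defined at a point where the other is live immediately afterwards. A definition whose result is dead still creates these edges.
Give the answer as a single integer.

Per-block:
  B0: {q,v} / ∅
  B1: {q} / ∅
  B2: {k,q} / {q}
  B3: {k,n} / ∅
  B4: {k,q} / {q}
  B5: {p,v} / {v}
  B6: {v} / {q,v}
  B7: {n,q} / ∅

Live sets:
  live B0: ∅→{q,v}
  live B1: {v}→{q,v}
  live B2: {q,v}→{q,v}
  live B3: {q,v}→{q,v}
  live B4: {q,v}→{q,v}
  live B5: {q,v}→{q,v}
  live B6: {q,v}→∅
  live B7: ∅→∅

Conflict graph:
  k — {q,v}
  n — {q,v}
  p — {q,v}
  q — {k,n,p,v}
  v — {k,n,p,q}

Colouring:
  lower bound: {k,q,v} mutually conflict ⇒ χ ≥ 3
  assign k→c2 n→c2 p→c2 q→c0 v→c1 — no edge inside a register ⇒ χ ≤ 3
  χ = 3

Answer: 3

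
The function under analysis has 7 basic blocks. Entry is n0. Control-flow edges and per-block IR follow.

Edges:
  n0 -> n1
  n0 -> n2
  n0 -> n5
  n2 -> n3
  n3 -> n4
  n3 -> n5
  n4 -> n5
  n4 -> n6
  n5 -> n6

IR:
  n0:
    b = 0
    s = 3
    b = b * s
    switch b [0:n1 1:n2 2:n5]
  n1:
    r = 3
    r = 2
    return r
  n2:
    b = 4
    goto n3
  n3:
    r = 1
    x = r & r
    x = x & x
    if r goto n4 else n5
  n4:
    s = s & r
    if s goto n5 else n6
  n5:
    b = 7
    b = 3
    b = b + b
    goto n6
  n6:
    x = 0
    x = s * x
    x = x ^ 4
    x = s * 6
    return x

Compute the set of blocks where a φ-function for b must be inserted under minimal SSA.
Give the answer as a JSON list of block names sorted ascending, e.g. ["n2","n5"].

Answer: ["n5", "n6"]

Working:
idom tree: n1←n0 n2←n0 n3←n2 n4←n3 n5←n0 n6←n0
Join-block Dom:
  n5: preds {n0,n3,n4}: {n0} ∩ {n0,n2,n3} ∩ {n0,n2,n3,n4} = {n0}; idom=n0
  n6: preds {n4,n5}: {n0,n2,n3,n4} ∩ {n0,n5} = {n0}; idom=n0

DF walk-up:
  join n5 pred n0: · stop@n0
  join n5 pred n3: n3→n2 stop@n0
  join n5 pred n4: n4→n3→n2 stop@n0
  join n6 pred n4: n4→n3→n2 stop@n0
  join n6 pred n5: n5 stop@n0
  DF(n0)=∅
  DF(n1)=∅
  DF(n2)={n5,n6}
  DF(n3)={n5,n6}
  DF(n4)={n5,n6}
  DF(n5)={n6}
  DF(n6)=∅

φ for b: defs {n0,n2,n5}
  DF⁺ = {n5,n6}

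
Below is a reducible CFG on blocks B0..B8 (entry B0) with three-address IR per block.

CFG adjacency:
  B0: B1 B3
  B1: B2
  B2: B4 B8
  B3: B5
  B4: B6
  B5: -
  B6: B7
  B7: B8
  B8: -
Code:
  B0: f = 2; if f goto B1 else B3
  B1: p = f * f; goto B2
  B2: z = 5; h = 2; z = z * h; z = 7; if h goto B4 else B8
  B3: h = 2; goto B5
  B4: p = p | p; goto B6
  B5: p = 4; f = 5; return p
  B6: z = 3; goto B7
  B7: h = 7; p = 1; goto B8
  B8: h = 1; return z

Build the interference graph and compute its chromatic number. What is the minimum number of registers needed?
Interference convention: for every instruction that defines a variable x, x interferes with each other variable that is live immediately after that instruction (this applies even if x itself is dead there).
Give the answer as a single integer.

Per-block:
  B0: def={f} ue=∅
  B1: def={p} ue={f}
  B2: def={h,z} ue=∅
  B3: def={h} ue=∅
  B4: def={p} ue={p}
  B5: def={f,p} ue=∅
  B6: def={z} ue=∅
  B7: def={h,p} ue=∅
  B8: def={h} ue={z}

Live sets:
  live B0: ∅→{f}
  live B1: {f}→{p}
  live B2: {p}→{p,z}
  live B3: ∅→∅
  live B4: {p}→∅
  live B5: ∅→∅
  live B6: ∅→{z}
  live B7: {z}→{z}
  live B8: {z}→∅

Interfere edges:
  f — {p}
  h — {p,z}
  p — {f,h,z}
  z — {h,p}

Chromatic number:
  {h,p,z} pairwise interfere (3-clique) ⇒ χ ≥ 3
  assign f→c1 h→c1 p→c0 z→c2 — no edge inside a register ⇒ χ ≤ 3
  χ = 3

Answer: 3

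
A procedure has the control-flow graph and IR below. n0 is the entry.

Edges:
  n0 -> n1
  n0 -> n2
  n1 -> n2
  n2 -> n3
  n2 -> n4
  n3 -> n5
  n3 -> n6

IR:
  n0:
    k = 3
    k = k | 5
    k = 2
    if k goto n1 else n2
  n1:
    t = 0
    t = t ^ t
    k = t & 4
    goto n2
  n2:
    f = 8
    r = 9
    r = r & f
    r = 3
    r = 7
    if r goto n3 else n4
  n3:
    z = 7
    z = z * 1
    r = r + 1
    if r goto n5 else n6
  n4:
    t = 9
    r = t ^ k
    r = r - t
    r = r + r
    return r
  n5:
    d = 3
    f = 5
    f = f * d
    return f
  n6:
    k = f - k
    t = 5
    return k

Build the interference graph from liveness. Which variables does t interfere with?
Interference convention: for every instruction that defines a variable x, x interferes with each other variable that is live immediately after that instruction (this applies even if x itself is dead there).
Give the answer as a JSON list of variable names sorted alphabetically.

Answer: ["k", "r"]

Working:
Block summaries:
  n0: {k} / ∅
  n1: {k,t} / ∅
  n2: {f,r} / ∅
  n3: {r,z} / {r}
  n4: {r,t} / {k}
  n5: {d,f} / ∅
  n6: {k,t} / {f,k}

Liveness:
  n0: in=∅ out={k}
  n1: in=∅ out={k}
  n2: in={k} out={f,k,r}
  n3: in={f,k,r} out={f,k}
  n4: in={k} out=∅
  n5: in=∅ out=∅
  n6: in={f,k} out=∅

Interference:
  d↔{f}
  f↔{d,k,r,z}
  k↔{f,r,t,z}
  r↔{f,k,t,z}
  t↔{k,r}
  z↔{f,k,r}

N(t) = ["k", "r"]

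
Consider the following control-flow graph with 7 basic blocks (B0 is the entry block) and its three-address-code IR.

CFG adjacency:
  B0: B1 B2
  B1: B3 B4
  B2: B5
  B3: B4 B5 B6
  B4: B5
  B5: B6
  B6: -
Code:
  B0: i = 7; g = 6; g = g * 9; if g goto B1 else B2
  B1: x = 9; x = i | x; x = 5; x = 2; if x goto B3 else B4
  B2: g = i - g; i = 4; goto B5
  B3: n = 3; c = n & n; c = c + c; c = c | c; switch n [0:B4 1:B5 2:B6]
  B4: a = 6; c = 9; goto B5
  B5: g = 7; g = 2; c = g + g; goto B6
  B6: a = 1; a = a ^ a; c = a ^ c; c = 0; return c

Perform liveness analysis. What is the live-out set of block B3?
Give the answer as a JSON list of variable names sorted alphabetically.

Answer: ["c"]

Derivation:
def/use:
  B0: {g,i} / ∅
  B1: {x} / {i}
  B2: {g,i} / {g,i}
  B3: {c,n} / ∅
  B4: {a,c} / ∅
  B5: {c,g} / ∅
  B6: {a,c} / {c}

Live sets:
  B0: in=∅ out={g,i}
  B1: in={i} out=∅
  B2: in={g,i} out=∅
  B3: in=∅ out={c}
  B4: in=∅ out=∅
  B5: in=∅ out={c}
  B6: in={c} out=∅

live-out(B3) = ["c"]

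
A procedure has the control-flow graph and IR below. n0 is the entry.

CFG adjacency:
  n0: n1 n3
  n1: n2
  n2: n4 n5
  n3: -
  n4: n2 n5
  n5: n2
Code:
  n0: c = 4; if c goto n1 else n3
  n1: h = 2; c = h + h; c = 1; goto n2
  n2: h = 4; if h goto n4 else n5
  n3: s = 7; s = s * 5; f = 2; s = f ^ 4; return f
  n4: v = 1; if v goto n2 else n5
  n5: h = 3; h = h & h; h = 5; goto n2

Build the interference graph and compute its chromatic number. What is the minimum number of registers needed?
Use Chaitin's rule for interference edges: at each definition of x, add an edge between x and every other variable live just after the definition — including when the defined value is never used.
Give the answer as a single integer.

Per-block:
  n0: def={c} ue=∅
  n1: def={c,h} ue=∅
  n2: def={h} ue=∅
  n3: def={f,s} ue=∅
  n4: def={v} ue=∅
  n5: def={h} ue=∅

Liveness:
  n0: in=∅ out=∅
  n1: in=∅ out=∅
  n2: in=∅ out=∅
  n3: in=∅ out=∅
  n4: in=∅ out=∅
  n5: in=∅ out=∅

Interfere edges:
  c: ∅
  f: {s}
  h: ∅
  s: {f}
  v: ∅

Registers:
  lower bound: {f,s} mutually conflict ⇒ χ ≥ 2
  2-colouring: c0={c,f,h,v}  c1={s}
  χ = 2

Answer: 2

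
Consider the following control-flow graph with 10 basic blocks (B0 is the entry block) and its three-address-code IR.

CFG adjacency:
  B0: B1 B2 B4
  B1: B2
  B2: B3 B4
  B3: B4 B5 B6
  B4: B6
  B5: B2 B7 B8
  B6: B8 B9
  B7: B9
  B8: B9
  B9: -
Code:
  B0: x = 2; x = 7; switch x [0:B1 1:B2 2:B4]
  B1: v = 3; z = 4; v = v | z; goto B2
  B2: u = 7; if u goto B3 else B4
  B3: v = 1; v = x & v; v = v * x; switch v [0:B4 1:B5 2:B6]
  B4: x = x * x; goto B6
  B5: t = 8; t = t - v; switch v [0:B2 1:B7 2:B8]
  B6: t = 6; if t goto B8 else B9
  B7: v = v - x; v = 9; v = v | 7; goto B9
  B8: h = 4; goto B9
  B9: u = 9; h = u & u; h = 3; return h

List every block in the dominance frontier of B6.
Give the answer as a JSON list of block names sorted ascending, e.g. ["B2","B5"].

idom tree: B1←B0 B2←B0 B3←B2 B4←B0 B5←B3 B6←B0 B7←B5 B8←B0 B9←B0
Join-block Dom:
  B2: preds {B0,B1,B5}: {B0} ∩ {B0,B1} ∩ {B0,B2,B3,B5} = {B0}; idom=B0
  B4: preds {B0,B2,B3}: {B0} ∩ {B0,B2} ∩ {B0,B2,B3} = {B0}; idom=B0
  B6: preds {B3,B4}: {B0,B2,B3} ∩ {B0,B4} = {B0}; idom=B0
  B8: preds {B5,B6}: {B0,B2,B3,B5} ∩ {B0,B6} = {B0}; idom=B0
  B9: preds {B6,B7,B8}: {B0,B6} ∩ {B0,B2,B3,B5,B7} ∩ {B0,B8} = {B0}; idom=B0

DF walk-up:
  join B2 pred B0: · stop@B0
  join B2 pred B1: B1 stop@B0
  join B2 pred B5: B5→B3→B2 stop@B0
  join B4 pred B0: · stop@B0
  join B4 pred B2: B2 stop@B0
  join B4 pred B3: B3→B2 stop@B0
  join B6 pred B3: B3→B2 stop@B0
  join B6 pred B4: B4 stop@B0
  join B8 pred B5: B5→B3→B2 stop@B0
  join B8 pred B6: B6 stop@B0
  join B9 pred B6: B6 stop@B0
  join B9 pred B7: B7→B5→B3→B2 stop@B0
  join B9 pred B8: B8 stop@B0
  B0: DF=∅
  B1: DF={B2}
  B2: DF={B2,B4,B6,B8,B9}
  B3: DF={B2,B4,B6,B8,B9}
  B4: DF={B6}
  B5: DF={B2,B8,B9}
  B6: DF={B8,B9}
  B7: DF={B9}
  B8: DF={B9}
  B9: DF=∅

DF(B6) = ["B8", "B9"]

Answer: ["B8", "B9"]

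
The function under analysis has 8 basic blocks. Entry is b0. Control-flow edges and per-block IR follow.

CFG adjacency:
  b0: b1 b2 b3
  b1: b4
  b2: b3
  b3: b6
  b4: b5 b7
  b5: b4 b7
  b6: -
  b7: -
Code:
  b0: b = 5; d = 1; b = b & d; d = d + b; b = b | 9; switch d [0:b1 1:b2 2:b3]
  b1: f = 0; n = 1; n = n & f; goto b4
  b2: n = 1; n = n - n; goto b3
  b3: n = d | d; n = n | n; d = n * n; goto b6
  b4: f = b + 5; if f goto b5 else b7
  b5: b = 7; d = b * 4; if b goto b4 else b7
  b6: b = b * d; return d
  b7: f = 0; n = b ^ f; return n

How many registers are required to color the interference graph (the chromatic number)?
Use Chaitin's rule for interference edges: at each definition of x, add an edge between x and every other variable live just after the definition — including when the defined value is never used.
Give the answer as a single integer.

def/use:
  b0: def={b,d} ue=∅
  b1: def={f,n} ue=∅
  b2: def={n} ue=∅
  b3: def={d,n} ue={d}
  b4: def={f} ue={b}
  b5: def={b,d} ue=∅
  b6: def={b} ue={b,d}
  b7: def={f,n} ue={b}

Live sets:
  live b0: ∅→{b,d}
  live b1: {b}→{b}
  live b2: {b,d}→{b,d}
  live b3: {b,d}→{b,d}
  live b4: {b}→{b}
  live b5: ∅→{b}
  live b6: {b,d}→∅
  live b7: {b}→∅

Interfere edges:
  b: {d,f,n}
  d: {b,n}
  f: {b,n}
  n: {b,d,f}

Chromatic number:
  lower bound: {b,d,n} mutually conflict ⇒ χ ≥ 3
  assign b→r0 d→r2 f→r2 n→r1 — no edge inside a register ⇒ χ ≤ 3
  χ = 3

Answer: 3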